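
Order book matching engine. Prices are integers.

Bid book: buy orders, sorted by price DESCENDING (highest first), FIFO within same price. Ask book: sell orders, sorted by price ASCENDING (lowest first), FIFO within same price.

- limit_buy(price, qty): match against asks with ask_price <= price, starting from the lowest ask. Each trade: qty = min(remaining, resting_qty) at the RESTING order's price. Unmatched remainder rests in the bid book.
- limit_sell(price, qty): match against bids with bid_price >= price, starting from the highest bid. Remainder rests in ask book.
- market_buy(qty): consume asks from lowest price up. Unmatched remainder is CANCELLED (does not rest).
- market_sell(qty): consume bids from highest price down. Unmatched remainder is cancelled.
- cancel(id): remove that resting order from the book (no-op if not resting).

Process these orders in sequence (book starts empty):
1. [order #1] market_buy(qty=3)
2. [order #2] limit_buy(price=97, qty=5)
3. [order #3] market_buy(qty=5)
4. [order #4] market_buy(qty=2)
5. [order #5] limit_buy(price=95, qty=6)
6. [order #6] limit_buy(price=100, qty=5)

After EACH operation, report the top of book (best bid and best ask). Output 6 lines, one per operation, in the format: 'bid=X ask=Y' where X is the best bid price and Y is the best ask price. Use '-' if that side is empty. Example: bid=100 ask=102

Answer: bid=- ask=-
bid=97 ask=-
bid=97 ask=-
bid=97 ask=-
bid=97 ask=-
bid=100 ask=-

Derivation:
After op 1 [order #1] market_buy(qty=3): fills=none; bids=[-] asks=[-]
After op 2 [order #2] limit_buy(price=97, qty=5): fills=none; bids=[#2:5@97] asks=[-]
After op 3 [order #3] market_buy(qty=5): fills=none; bids=[#2:5@97] asks=[-]
After op 4 [order #4] market_buy(qty=2): fills=none; bids=[#2:5@97] asks=[-]
After op 5 [order #5] limit_buy(price=95, qty=6): fills=none; bids=[#2:5@97 #5:6@95] asks=[-]
After op 6 [order #6] limit_buy(price=100, qty=5): fills=none; bids=[#6:5@100 #2:5@97 #5:6@95] asks=[-]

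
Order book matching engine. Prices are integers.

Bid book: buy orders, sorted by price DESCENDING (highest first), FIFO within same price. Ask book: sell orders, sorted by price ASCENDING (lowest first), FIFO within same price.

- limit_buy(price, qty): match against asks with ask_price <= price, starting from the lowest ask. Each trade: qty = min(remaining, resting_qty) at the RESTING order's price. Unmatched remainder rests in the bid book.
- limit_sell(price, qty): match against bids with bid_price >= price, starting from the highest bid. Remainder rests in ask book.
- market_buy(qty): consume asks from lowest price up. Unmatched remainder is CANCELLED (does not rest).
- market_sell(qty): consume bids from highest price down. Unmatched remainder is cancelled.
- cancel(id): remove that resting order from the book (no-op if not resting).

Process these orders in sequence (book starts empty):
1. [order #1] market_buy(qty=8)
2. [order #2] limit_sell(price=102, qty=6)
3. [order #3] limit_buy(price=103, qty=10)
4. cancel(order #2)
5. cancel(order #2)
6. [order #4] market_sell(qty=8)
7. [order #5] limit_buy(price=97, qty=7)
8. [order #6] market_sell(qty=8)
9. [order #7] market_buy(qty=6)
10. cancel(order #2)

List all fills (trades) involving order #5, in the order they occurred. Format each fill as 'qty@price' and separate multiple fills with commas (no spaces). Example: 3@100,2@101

Answer: 7@97

Derivation:
After op 1 [order #1] market_buy(qty=8): fills=none; bids=[-] asks=[-]
After op 2 [order #2] limit_sell(price=102, qty=6): fills=none; bids=[-] asks=[#2:6@102]
After op 3 [order #3] limit_buy(price=103, qty=10): fills=#3x#2:6@102; bids=[#3:4@103] asks=[-]
After op 4 cancel(order #2): fills=none; bids=[#3:4@103] asks=[-]
After op 5 cancel(order #2): fills=none; bids=[#3:4@103] asks=[-]
After op 6 [order #4] market_sell(qty=8): fills=#3x#4:4@103; bids=[-] asks=[-]
After op 7 [order #5] limit_buy(price=97, qty=7): fills=none; bids=[#5:7@97] asks=[-]
After op 8 [order #6] market_sell(qty=8): fills=#5x#6:7@97; bids=[-] asks=[-]
After op 9 [order #7] market_buy(qty=6): fills=none; bids=[-] asks=[-]
After op 10 cancel(order #2): fills=none; bids=[-] asks=[-]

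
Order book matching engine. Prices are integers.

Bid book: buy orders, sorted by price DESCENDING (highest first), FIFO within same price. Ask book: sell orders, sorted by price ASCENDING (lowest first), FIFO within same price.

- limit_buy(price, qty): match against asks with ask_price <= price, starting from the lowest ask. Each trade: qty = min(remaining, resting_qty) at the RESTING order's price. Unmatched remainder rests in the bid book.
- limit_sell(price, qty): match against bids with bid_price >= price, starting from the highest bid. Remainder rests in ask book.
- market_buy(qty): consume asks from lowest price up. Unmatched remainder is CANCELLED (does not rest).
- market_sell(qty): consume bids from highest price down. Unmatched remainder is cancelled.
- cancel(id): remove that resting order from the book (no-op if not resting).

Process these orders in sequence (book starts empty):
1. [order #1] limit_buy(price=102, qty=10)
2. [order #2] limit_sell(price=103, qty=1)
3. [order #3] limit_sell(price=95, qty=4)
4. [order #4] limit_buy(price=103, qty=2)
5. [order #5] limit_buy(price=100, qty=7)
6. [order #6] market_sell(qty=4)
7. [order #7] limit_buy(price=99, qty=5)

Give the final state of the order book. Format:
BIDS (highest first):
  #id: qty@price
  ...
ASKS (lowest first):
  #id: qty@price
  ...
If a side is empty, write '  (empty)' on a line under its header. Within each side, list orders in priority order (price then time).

After op 1 [order #1] limit_buy(price=102, qty=10): fills=none; bids=[#1:10@102] asks=[-]
After op 2 [order #2] limit_sell(price=103, qty=1): fills=none; bids=[#1:10@102] asks=[#2:1@103]
After op 3 [order #3] limit_sell(price=95, qty=4): fills=#1x#3:4@102; bids=[#1:6@102] asks=[#2:1@103]
After op 4 [order #4] limit_buy(price=103, qty=2): fills=#4x#2:1@103; bids=[#4:1@103 #1:6@102] asks=[-]
After op 5 [order #5] limit_buy(price=100, qty=7): fills=none; bids=[#4:1@103 #1:6@102 #5:7@100] asks=[-]
After op 6 [order #6] market_sell(qty=4): fills=#4x#6:1@103 #1x#6:3@102; bids=[#1:3@102 #5:7@100] asks=[-]
After op 7 [order #7] limit_buy(price=99, qty=5): fills=none; bids=[#1:3@102 #5:7@100 #7:5@99] asks=[-]

Answer: BIDS (highest first):
  #1: 3@102
  #5: 7@100
  #7: 5@99
ASKS (lowest first):
  (empty)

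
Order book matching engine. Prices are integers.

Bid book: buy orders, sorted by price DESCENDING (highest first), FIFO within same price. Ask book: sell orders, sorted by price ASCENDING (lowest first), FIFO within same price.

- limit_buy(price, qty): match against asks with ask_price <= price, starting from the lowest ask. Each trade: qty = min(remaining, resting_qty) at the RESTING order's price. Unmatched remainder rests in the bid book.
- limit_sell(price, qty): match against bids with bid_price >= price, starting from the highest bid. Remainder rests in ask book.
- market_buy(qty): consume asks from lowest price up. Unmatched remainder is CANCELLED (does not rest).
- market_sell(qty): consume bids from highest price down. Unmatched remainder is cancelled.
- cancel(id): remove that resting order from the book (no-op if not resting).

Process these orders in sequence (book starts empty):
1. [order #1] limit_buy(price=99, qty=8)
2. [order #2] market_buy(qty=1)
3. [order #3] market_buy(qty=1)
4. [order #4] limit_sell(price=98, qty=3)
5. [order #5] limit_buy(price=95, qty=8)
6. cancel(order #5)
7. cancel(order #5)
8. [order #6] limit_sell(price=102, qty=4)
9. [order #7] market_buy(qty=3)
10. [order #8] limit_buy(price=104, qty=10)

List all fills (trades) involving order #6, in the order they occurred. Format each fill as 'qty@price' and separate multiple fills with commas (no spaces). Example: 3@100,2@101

Answer: 3@102,1@102

Derivation:
After op 1 [order #1] limit_buy(price=99, qty=8): fills=none; bids=[#1:8@99] asks=[-]
After op 2 [order #2] market_buy(qty=1): fills=none; bids=[#1:8@99] asks=[-]
After op 3 [order #3] market_buy(qty=1): fills=none; bids=[#1:8@99] asks=[-]
After op 4 [order #4] limit_sell(price=98, qty=3): fills=#1x#4:3@99; bids=[#1:5@99] asks=[-]
After op 5 [order #5] limit_buy(price=95, qty=8): fills=none; bids=[#1:5@99 #5:8@95] asks=[-]
After op 6 cancel(order #5): fills=none; bids=[#1:5@99] asks=[-]
After op 7 cancel(order #5): fills=none; bids=[#1:5@99] asks=[-]
After op 8 [order #6] limit_sell(price=102, qty=4): fills=none; bids=[#1:5@99] asks=[#6:4@102]
After op 9 [order #7] market_buy(qty=3): fills=#7x#6:3@102; bids=[#1:5@99] asks=[#6:1@102]
After op 10 [order #8] limit_buy(price=104, qty=10): fills=#8x#6:1@102; bids=[#8:9@104 #1:5@99] asks=[-]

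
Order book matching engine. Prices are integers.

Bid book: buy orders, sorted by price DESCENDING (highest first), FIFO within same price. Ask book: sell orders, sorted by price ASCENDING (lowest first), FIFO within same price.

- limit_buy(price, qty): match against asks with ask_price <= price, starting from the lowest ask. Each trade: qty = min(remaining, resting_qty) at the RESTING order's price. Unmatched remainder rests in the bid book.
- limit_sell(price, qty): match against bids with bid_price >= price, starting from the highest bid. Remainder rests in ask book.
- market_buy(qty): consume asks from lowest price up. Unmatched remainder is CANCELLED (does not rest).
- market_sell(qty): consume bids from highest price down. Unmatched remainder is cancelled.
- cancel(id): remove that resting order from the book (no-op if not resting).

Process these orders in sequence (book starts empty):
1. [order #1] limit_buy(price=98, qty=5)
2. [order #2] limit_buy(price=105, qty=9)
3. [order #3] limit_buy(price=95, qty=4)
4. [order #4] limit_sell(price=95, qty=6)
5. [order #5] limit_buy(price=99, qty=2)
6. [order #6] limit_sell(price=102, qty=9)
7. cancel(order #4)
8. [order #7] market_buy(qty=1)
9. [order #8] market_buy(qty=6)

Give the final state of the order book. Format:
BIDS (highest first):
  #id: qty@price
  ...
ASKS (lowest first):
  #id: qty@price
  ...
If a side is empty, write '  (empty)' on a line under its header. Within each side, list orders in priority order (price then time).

Answer: BIDS (highest first):
  #5: 2@99
  #1: 5@98
  #3: 4@95
ASKS (lowest first):
  (empty)

Derivation:
After op 1 [order #1] limit_buy(price=98, qty=5): fills=none; bids=[#1:5@98] asks=[-]
After op 2 [order #2] limit_buy(price=105, qty=9): fills=none; bids=[#2:9@105 #1:5@98] asks=[-]
After op 3 [order #3] limit_buy(price=95, qty=4): fills=none; bids=[#2:9@105 #1:5@98 #3:4@95] asks=[-]
After op 4 [order #4] limit_sell(price=95, qty=6): fills=#2x#4:6@105; bids=[#2:3@105 #1:5@98 #3:4@95] asks=[-]
After op 5 [order #5] limit_buy(price=99, qty=2): fills=none; bids=[#2:3@105 #5:2@99 #1:5@98 #3:4@95] asks=[-]
After op 6 [order #6] limit_sell(price=102, qty=9): fills=#2x#6:3@105; bids=[#5:2@99 #1:5@98 #3:4@95] asks=[#6:6@102]
After op 7 cancel(order #4): fills=none; bids=[#5:2@99 #1:5@98 #3:4@95] asks=[#6:6@102]
After op 8 [order #7] market_buy(qty=1): fills=#7x#6:1@102; bids=[#5:2@99 #1:5@98 #3:4@95] asks=[#6:5@102]
After op 9 [order #8] market_buy(qty=6): fills=#8x#6:5@102; bids=[#5:2@99 #1:5@98 #3:4@95] asks=[-]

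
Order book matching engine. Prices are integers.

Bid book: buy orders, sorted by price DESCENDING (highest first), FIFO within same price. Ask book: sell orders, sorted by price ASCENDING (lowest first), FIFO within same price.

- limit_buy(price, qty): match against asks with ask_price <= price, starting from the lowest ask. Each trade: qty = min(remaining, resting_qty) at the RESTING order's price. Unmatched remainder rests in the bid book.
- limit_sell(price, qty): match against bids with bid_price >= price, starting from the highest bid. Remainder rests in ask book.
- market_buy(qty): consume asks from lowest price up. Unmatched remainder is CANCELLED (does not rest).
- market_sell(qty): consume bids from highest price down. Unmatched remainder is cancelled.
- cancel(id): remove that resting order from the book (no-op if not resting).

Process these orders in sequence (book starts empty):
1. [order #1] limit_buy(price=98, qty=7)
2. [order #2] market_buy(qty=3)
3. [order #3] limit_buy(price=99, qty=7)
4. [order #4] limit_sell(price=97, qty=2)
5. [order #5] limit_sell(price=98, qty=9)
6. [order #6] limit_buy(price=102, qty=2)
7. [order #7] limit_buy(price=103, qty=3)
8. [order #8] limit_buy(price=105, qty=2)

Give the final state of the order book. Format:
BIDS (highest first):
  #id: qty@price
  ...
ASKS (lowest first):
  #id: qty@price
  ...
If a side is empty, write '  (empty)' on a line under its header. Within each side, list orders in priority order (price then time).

Answer: BIDS (highest first):
  #8: 2@105
  #7: 3@103
  #6: 2@102
  #1: 3@98
ASKS (lowest first):
  (empty)

Derivation:
After op 1 [order #1] limit_buy(price=98, qty=7): fills=none; bids=[#1:7@98] asks=[-]
After op 2 [order #2] market_buy(qty=3): fills=none; bids=[#1:7@98] asks=[-]
After op 3 [order #3] limit_buy(price=99, qty=7): fills=none; bids=[#3:7@99 #1:7@98] asks=[-]
After op 4 [order #4] limit_sell(price=97, qty=2): fills=#3x#4:2@99; bids=[#3:5@99 #1:7@98] asks=[-]
After op 5 [order #5] limit_sell(price=98, qty=9): fills=#3x#5:5@99 #1x#5:4@98; bids=[#1:3@98] asks=[-]
After op 6 [order #6] limit_buy(price=102, qty=2): fills=none; bids=[#6:2@102 #1:3@98] asks=[-]
After op 7 [order #7] limit_buy(price=103, qty=3): fills=none; bids=[#7:3@103 #6:2@102 #1:3@98] asks=[-]
After op 8 [order #8] limit_buy(price=105, qty=2): fills=none; bids=[#8:2@105 #7:3@103 #6:2@102 #1:3@98] asks=[-]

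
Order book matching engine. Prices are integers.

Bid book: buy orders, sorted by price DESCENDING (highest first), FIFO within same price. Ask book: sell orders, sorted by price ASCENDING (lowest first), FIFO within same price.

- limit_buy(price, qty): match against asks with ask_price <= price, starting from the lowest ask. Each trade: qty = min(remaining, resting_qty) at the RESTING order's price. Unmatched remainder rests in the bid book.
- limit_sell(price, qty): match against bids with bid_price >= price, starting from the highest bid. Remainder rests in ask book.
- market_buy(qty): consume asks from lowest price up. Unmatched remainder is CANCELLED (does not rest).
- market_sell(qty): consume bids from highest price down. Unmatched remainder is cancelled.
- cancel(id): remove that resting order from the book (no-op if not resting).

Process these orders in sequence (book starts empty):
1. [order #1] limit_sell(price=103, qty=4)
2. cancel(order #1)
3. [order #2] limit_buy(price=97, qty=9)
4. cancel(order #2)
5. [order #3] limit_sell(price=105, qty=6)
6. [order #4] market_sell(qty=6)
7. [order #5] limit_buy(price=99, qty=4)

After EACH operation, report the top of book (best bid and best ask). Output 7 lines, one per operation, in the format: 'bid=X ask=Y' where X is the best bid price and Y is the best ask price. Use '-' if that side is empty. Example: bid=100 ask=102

Answer: bid=- ask=103
bid=- ask=-
bid=97 ask=-
bid=- ask=-
bid=- ask=105
bid=- ask=105
bid=99 ask=105

Derivation:
After op 1 [order #1] limit_sell(price=103, qty=4): fills=none; bids=[-] asks=[#1:4@103]
After op 2 cancel(order #1): fills=none; bids=[-] asks=[-]
After op 3 [order #2] limit_buy(price=97, qty=9): fills=none; bids=[#2:9@97] asks=[-]
After op 4 cancel(order #2): fills=none; bids=[-] asks=[-]
After op 5 [order #3] limit_sell(price=105, qty=6): fills=none; bids=[-] asks=[#3:6@105]
After op 6 [order #4] market_sell(qty=6): fills=none; bids=[-] asks=[#3:6@105]
After op 7 [order #5] limit_buy(price=99, qty=4): fills=none; bids=[#5:4@99] asks=[#3:6@105]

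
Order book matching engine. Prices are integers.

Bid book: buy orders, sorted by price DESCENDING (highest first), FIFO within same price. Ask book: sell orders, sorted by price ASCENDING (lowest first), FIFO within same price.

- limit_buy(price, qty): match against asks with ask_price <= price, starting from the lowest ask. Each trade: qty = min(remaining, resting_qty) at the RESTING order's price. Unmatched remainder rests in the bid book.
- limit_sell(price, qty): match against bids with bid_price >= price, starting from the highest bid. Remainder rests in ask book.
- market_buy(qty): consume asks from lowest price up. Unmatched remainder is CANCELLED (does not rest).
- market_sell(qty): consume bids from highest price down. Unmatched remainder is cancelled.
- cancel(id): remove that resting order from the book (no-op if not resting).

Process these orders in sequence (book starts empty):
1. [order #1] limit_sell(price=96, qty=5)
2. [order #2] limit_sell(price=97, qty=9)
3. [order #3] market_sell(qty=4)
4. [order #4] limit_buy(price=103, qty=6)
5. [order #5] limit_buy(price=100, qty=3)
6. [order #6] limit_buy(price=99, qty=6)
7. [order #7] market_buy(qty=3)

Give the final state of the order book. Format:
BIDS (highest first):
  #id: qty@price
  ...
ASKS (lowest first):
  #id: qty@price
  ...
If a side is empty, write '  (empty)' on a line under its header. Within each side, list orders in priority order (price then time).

Answer: BIDS (highest first):
  #6: 1@99
ASKS (lowest first):
  (empty)

Derivation:
After op 1 [order #1] limit_sell(price=96, qty=5): fills=none; bids=[-] asks=[#1:5@96]
After op 2 [order #2] limit_sell(price=97, qty=9): fills=none; bids=[-] asks=[#1:5@96 #2:9@97]
After op 3 [order #3] market_sell(qty=4): fills=none; bids=[-] asks=[#1:5@96 #2:9@97]
After op 4 [order #4] limit_buy(price=103, qty=6): fills=#4x#1:5@96 #4x#2:1@97; bids=[-] asks=[#2:8@97]
After op 5 [order #5] limit_buy(price=100, qty=3): fills=#5x#2:3@97; bids=[-] asks=[#2:5@97]
After op 6 [order #6] limit_buy(price=99, qty=6): fills=#6x#2:5@97; bids=[#6:1@99] asks=[-]
After op 7 [order #7] market_buy(qty=3): fills=none; bids=[#6:1@99] asks=[-]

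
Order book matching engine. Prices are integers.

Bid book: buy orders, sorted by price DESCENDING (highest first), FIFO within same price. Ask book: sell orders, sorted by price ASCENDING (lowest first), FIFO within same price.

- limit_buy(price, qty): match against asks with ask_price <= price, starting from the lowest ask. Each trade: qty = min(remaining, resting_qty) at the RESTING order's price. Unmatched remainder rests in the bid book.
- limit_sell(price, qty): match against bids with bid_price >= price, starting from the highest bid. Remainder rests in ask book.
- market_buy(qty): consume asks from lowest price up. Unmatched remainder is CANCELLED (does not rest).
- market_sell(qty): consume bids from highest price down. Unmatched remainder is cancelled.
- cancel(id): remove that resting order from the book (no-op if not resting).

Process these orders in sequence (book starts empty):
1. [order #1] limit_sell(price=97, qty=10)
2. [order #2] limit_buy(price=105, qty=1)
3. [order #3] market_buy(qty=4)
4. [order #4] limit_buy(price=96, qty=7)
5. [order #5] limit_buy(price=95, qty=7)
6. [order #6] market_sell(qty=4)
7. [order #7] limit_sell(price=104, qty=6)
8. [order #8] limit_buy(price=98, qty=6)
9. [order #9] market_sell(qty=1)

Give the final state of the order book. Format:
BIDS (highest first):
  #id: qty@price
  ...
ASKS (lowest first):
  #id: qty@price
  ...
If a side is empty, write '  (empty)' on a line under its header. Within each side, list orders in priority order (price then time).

After op 1 [order #1] limit_sell(price=97, qty=10): fills=none; bids=[-] asks=[#1:10@97]
After op 2 [order #2] limit_buy(price=105, qty=1): fills=#2x#1:1@97; bids=[-] asks=[#1:9@97]
After op 3 [order #3] market_buy(qty=4): fills=#3x#1:4@97; bids=[-] asks=[#1:5@97]
After op 4 [order #4] limit_buy(price=96, qty=7): fills=none; bids=[#4:7@96] asks=[#1:5@97]
After op 5 [order #5] limit_buy(price=95, qty=7): fills=none; bids=[#4:7@96 #5:7@95] asks=[#1:5@97]
After op 6 [order #6] market_sell(qty=4): fills=#4x#6:4@96; bids=[#4:3@96 #5:7@95] asks=[#1:5@97]
After op 7 [order #7] limit_sell(price=104, qty=6): fills=none; bids=[#4:3@96 #5:7@95] asks=[#1:5@97 #7:6@104]
After op 8 [order #8] limit_buy(price=98, qty=6): fills=#8x#1:5@97; bids=[#8:1@98 #4:3@96 #5:7@95] asks=[#7:6@104]
After op 9 [order #9] market_sell(qty=1): fills=#8x#9:1@98; bids=[#4:3@96 #5:7@95] asks=[#7:6@104]

Answer: BIDS (highest first):
  #4: 3@96
  #5: 7@95
ASKS (lowest first):
  #7: 6@104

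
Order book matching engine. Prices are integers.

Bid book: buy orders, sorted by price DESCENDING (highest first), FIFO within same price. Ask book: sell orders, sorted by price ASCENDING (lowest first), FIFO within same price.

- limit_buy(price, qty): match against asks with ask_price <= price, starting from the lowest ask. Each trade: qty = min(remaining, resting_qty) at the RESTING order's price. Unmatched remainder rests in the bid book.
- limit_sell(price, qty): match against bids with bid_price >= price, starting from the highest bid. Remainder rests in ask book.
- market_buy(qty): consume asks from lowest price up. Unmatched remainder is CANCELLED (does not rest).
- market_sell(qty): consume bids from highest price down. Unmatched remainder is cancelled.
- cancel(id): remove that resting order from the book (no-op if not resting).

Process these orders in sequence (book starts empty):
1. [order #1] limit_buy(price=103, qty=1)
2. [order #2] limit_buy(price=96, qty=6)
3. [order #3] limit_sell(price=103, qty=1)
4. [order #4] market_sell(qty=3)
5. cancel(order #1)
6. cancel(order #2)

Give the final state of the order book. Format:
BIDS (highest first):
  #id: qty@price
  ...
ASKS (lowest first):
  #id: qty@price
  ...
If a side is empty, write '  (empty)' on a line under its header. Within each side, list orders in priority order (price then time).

After op 1 [order #1] limit_buy(price=103, qty=1): fills=none; bids=[#1:1@103] asks=[-]
After op 2 [order #2] limit_buy(price=96, qty=6): fills=none; bids=[#1:1@103 #2:6@96] asks=[-]
After op 3 [order #3] limit_sell(price=103, qty=1): fills=#1x#3:1@103; bids=[#2:6@96] asks=[-]
After op 4 [order #4] market_sell(qty=3): fills=#2x#4:3@96; bids=[#2:3@96] asks=[-]
After op 5 cancel(order #1): fills=none; bids=[#2:3@96] asks=[-]
After op 6 cancel(order #2): fills=none; bids=[-] asks=[-]

Answer: BIDS (highest first):
  (empty)
ASKS (lowest first):
  (empty)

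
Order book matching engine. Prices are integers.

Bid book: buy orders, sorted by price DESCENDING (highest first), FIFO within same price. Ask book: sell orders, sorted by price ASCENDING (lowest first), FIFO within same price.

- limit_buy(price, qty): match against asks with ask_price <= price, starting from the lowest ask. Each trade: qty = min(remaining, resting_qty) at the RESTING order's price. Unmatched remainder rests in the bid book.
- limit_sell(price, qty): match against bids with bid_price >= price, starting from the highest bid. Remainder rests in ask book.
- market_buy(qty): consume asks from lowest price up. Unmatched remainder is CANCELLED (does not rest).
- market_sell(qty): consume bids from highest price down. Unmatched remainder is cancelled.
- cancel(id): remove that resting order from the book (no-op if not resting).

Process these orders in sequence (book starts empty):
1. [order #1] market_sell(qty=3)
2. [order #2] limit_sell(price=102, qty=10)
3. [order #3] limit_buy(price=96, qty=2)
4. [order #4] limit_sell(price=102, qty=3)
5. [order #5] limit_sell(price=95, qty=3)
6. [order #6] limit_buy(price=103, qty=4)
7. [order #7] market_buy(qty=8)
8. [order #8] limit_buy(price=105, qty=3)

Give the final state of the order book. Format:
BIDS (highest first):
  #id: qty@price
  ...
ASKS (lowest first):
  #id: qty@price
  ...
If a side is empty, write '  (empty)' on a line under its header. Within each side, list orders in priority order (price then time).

After op 1 [order #1] market_sell(qty=3): fills=none; bids=[-] asks=[-]
After op 2 [order #2] limit_sell(price=102, qty=10): fills=none; bids=[-] asks=[#2:10@102]
After op 3 [order #3] limit_buy(price=96, qty=2): fills=none; bids=[#3:2@96] asks=[#2:10@102]
After op 4 [order #4] limit_sell(price=102, qty=3): fills=none; bids=[#3:2@96] asks=[#2:10@102 #4:3@102]
After op 5 [order #5] limit_sell(price=95, qty=3): fills=#3x#5:2@96; bids=[-] asks=[#5:1@95 #2:10@102 #4:3@102]
After op 6 [order #6] limit_buy(price=103, qty=4): fills=#6x#5:1@95 #6x#2:3@102; bids=[-] asks=[#2:7@102 #4:3@102]
After op 7 [order #7] market_buy(qty=8): fills=#7x#2:7@102 #7x#4:1@102; bids=[-] asks=[#4:2@102]
After op 8 [order #8] limit_buy(price=105, qty=3): fills=#8x#4:2@102; bids=[#8:1@105] asks=[-]

Answer: BIDS (highest first):
  #8: 1@105
ASKS (lowest first):
  (empty)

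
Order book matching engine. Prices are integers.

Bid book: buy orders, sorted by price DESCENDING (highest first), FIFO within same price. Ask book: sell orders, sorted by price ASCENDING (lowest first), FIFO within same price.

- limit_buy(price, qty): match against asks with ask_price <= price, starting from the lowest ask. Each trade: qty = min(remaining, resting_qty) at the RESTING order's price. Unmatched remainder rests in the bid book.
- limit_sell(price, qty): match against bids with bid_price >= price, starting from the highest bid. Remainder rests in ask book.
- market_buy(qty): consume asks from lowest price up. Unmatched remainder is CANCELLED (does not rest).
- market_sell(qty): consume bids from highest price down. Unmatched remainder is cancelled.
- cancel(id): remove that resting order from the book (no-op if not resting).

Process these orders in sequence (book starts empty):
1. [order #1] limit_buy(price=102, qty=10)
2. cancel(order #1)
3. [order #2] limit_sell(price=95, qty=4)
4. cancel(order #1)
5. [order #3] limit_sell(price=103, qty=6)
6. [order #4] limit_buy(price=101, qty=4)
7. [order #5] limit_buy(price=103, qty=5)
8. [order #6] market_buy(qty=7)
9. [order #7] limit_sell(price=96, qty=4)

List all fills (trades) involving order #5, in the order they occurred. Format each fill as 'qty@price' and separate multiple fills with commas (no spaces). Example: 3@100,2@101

After op 1 [order #1] limit_buy(price=102, qty=10): fills=none; bids=[#1:10@102] asks=[-]
After op 2 cancel(order #1): fills=none; bids=[-] asks=[-]
After op 3 [order #2] limit_sell(price=95, qty=4): fills=none; bids=[-] asks=[#2:4@95]
After op 4 cancel(order #1): fills=none; bids=[-] asks=[#2:4@95]
After op 5 [order #3] limit_sell(price=103, qty=6): fills=none; bids=[-] asks=[#2:4@95 #3:6@103]
After op 6 [order #4] limit_buy(price=101, qty=4): fills=#4x#2:4@95; bids=[-] asks=[#3:6@103]
After op 7 [order #5] limit_buy(price=103, qty=5): fills=#5x#3:5@103; bids=[-] asks=[#3:1@103]
After op 8 [order #6] market_buy(qty=7): fills=#6x#3:1@103; bids=[-] asks=[-]
After op 9 [order #7] limit_sell(price=96, qty=4): fills=none; bids=[-] asks=[#7:4@96]

Answer: 5@103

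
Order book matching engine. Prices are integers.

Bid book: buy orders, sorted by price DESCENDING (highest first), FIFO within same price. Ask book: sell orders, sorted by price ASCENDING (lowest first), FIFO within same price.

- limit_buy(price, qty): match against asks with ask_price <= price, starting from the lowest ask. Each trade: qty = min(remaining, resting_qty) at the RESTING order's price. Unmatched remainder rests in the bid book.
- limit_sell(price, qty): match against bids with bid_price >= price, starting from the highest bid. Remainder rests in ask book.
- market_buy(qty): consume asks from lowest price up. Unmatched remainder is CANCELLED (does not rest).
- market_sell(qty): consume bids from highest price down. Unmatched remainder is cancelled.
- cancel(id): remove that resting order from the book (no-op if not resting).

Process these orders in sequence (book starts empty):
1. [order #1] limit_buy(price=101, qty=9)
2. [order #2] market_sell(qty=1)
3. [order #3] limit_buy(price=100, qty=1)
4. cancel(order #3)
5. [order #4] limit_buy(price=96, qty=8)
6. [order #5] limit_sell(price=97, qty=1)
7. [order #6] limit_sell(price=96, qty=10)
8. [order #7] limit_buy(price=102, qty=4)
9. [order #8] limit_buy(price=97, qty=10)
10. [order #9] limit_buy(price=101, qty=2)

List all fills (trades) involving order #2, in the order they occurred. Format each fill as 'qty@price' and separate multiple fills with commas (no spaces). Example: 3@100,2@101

After op 1 [order #1] limit_buy(price=101, qty=9): fills=none; bids=[#1:9@101] asks=[-]
After op 2 [order #2] market_sell(qty=1): fills=#1x#2:1@101; bids=[#1:8@101] asks=[-]
After op 3 [order #3] limit_buy(price=100, qty=1): fills=none; bids=[#1:8@101 #3:1@100] asks=[-]
After op 4 cancel(order #3): fills=none; bids=[#1:8@101] asks=[-]
After op 5 [order #4] limit_buy(price=96, qty=8): fills=none; bids=[#1:8@101 #4:8@96] asks=[-]
After op 6 [order #5] limit_sell(price=97, qty=1): fills=#1x#5:1@101; bids=[#1:7@101 #4:8@96] asks=[-]
After op 7 [order #6] limit_sell(price=96, qty=10): fills=#1x#6:7@101 #4x#6:3@96; bids=[#4:5@96] asks=[-]
After op 8 [order #7] limit_buy(price=102, qty=4): fills=none; bids=[#7:4@102 #4:5@96] asks=[-]
After op 9 [order #8] limit_buy(price=97, qty=10): fills=none; bids=[#7:4@102 #8:10@97 #4:5@96] asks=[-]
After op 10 [order #9] limit_buy(price=101, qty=2): fills=none; bids=[#7:4@102 #9:2@101 #8:10@97 #4:5@96] asks=[-]

Answer: 1@101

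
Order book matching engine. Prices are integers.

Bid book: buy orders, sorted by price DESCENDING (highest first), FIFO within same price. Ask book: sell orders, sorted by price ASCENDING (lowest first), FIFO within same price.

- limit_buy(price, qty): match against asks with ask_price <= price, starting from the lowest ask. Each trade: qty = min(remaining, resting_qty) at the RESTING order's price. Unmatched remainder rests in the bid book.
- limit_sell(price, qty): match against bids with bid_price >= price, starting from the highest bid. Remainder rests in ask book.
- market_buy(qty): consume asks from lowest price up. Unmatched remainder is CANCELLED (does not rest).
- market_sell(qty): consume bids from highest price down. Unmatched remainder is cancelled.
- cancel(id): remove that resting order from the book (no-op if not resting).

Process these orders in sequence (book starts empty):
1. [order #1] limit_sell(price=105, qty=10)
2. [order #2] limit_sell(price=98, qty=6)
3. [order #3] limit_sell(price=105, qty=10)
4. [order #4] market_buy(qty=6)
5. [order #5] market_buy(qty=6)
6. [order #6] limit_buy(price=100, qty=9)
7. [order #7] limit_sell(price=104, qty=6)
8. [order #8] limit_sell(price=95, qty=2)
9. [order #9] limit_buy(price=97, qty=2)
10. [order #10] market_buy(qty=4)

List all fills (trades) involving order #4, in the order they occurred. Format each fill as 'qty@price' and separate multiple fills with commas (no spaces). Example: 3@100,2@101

Answer: 6@98

Derivation:
After op 1 [order #1] limit_sell(price=105, qty=10): fills=none; bids=[-] asks=[#1:10@105]
After op 2 [order #2] limit_sell(price=98, qty=6): fills=none; bids=[-] asks=[#2:6@98 #1:10@105]
After op 3 [order #3] limit_sell(price=105, qty=10): fills=none; bids=[-] asks=[#2:6@98 #1:10@105 #3:10@105]
After op 4 [order #4] market_buy(qty=6): fills=#4x#2:6@98; bids=[-] asks=[#1:10@105 #3:10@105]
After op 5 [order #5] market_buy(qty=6): fills=#5x#1:6@105; bids=[-] asks=[#1:4@105 #3:10@105]
After op 6 [order #6] limit_buy(price=100, qty=9): fills=none; bids=[#6:9@100] asks=[#1:4@105 #3:10@105]
After op 7 [order #7] limit_sell(price=104, qty=6): fills=none; bids=[#6:9@100] asks=[#7:6@104 #1:4@105 #3:10@105]
After op 8 [order #8] limit_sell(price=95, qty=2): fills=#6x#8:2@100; bids=[#6:7@100] asks=[#7:6@104 #1:4@105 #3:10@105]
After op 9 [order #9] limit_buy(price=97, qty=2): fills=none; bids=[#6:7@100 #9:2@97] asks=[#7:6@104 #1:4@105 #3:10@105]
After op 10 [order #10] market_buy(qty=4): fills=#10x#7:4@104; bids=[#6:7@100 #9:2@97] asks=[#7:2@104 #1:4@105 #3:10@105]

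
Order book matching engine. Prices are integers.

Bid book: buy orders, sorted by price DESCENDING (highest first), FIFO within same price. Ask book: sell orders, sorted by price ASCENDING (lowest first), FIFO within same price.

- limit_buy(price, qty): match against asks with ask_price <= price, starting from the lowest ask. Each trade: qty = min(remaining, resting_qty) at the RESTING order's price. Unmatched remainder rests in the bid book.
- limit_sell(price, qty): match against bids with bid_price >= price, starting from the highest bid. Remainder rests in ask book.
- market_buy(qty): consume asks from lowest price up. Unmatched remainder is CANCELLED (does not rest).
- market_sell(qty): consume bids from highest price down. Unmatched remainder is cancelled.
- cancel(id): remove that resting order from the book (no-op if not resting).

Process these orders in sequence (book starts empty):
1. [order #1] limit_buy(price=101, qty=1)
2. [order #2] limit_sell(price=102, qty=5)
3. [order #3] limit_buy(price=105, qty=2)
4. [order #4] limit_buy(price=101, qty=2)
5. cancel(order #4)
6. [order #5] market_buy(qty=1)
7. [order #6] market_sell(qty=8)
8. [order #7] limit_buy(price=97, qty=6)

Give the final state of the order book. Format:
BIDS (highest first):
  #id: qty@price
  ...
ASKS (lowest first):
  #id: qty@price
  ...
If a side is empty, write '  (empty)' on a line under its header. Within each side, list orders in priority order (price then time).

After op 1 [order #1] limit_buy(price=101, qty=1): fills=none; bids=[#1:1@101] asks=[-]
After op 2 [order #2] limit_sell(price=102, qty=5): fills=none; bids=[#1:1@101] asks=[#2:5@102]
After op 3 [order #3] limit_buy(price=105, qty=2): fills=#3x#2:2@102; bids=[#1:1@101] asks=[#2:3@102]
After op 4 [order #4] limit_buy(price=101, qty=2): fills=none; bids=[#1:1@101 #4:2@101] asks=[#2:3@102]
After op 5 cancel(order #4): fills=none; bids=[#1:1@101] asks=[#2:3@102]
After op 6 [order #5] market_buy(qty=1): fills=#5x#2:1@102; bids=[#1:1@101] asks=[#2:2@102]
After op 7 [order #6] market_sell(qty=8): fills=#1x#6:1@101; bids=[-] asks=[#2:2@102]
After op 8 [order #7] limit_buy(price=97, qty=6): fills=none; bids=[#7:6@97] asks=[#2:2@102]

Answer: BIDS (highest first):
  #7: 6@97
ASKS (lowest first):
  #2: 2@102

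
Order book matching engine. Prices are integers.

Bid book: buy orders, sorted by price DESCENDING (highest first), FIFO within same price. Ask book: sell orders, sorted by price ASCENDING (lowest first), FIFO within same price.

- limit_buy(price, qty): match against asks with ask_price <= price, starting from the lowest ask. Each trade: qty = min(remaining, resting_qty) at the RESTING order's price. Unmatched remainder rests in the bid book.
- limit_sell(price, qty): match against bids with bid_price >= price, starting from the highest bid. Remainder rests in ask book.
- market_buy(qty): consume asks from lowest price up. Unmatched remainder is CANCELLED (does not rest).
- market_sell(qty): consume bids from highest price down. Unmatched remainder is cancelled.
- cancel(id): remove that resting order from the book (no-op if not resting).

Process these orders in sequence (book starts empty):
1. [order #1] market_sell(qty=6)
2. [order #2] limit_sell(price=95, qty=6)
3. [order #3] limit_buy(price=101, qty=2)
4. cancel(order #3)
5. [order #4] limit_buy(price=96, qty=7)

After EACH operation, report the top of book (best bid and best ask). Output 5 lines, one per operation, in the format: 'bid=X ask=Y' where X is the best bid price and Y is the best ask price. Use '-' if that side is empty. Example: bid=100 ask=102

After op 1 [order #1] market_sell(qty=6): fills=none; bids=[-] asks=[-]
After op 2 [order #2] limit_sell(price=95, qty=6): fills=none; bids=[-] asks=[#2:6@95]
After op 3 [order #3] limit_buy(price=101, qty=2): fills=#3x#2:2@95; bids=[-] asks=[#2:4@95]
After op 4 cancel(order #3): fills=none; bids=[-] asks=[#2:4@95]
After op 5 [order #4] limit_buy(price=96, qty=7): fills=#4x#2:4@95; bids=[#4:3@96] asks=[-]

Answer: bid=- ask=-
bid=- ask=95
bid=- ask=95
bid=- ask=95
bid=96 ask=-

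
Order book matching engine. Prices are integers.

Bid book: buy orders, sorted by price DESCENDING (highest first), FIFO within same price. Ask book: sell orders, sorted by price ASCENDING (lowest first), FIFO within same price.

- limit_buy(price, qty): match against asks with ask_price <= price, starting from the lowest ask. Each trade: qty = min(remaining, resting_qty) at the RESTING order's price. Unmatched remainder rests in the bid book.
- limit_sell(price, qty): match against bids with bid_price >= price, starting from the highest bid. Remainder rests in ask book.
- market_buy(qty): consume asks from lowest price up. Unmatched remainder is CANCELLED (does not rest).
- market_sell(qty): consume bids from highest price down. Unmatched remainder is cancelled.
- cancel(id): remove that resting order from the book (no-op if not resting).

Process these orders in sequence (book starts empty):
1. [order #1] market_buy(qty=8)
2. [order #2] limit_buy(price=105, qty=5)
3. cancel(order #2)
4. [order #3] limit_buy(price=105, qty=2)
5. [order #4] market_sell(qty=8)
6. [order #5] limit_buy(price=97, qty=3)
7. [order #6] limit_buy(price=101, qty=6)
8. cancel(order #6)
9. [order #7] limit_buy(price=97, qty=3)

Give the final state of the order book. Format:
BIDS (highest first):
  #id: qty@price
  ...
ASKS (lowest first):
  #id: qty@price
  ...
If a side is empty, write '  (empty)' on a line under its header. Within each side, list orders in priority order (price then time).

Answer: BIDS (highest first):
  #5: 3@97
  #7: 3@97
ASKS (lowest first):
  (empty)

Derivation:
After op 1 [order #1] market_buy(qty=8): fills=none; bids=[-] asks=[-]
After op 2 [order #2] limit_buy(price=105, qty=5): fills=none; bids=[#2:5@105] asks=[-]
After op 3 cancel(order #2): fills=none; bids=[-] asks=[-]
After op 4 [order #3] limit_buy(price=105, qty=2): fills=none; bids=[#3:2@105] asks=[-]
After op 5 [order #4] market_sell(qty=8): fills=#3x#4:2@105; bids=[-] asks=[-]
After op 6 [order #5] limit_buy(price=97, qty=3): fills=none; bids=[#5:3@97] asks=[-]
After op 7 [order #6] limit_buy(price=101, qty=6): fills=none; bids=[#6:6@101 #5:3@97] asks=[-]
After op 8 cancel(order #6): fills=none; bids=[#5:3@97] asks=[-]
After op 9 [order #7] limit_buy(price=97, qty=3): fills=none; bids=[#5:3@97 #7:3@97] asks=[-]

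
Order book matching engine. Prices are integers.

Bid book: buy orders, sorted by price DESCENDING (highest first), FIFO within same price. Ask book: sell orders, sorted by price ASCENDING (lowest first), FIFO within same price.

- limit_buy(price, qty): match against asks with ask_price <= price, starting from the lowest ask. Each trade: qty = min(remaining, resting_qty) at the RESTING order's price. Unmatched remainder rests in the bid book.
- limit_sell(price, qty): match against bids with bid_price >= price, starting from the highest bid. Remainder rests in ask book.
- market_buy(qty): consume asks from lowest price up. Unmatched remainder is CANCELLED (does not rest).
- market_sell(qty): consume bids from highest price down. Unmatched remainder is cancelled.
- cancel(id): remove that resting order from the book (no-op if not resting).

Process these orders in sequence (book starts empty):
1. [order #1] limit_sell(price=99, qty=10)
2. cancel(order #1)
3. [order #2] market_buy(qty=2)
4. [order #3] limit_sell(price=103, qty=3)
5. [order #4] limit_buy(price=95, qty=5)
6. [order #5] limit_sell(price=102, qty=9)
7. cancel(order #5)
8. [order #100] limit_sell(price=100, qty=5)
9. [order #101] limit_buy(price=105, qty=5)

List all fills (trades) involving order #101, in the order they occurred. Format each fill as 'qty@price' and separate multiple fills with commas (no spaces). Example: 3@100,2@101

Answer: 5@100

Derivation:
After op 1 [order #1] limit_sell(price=99, qty=10): fills=none; bids=[-] asks=[#1:10@99]
After op 2 cancel(order #1): fills=none; bids=[-] asks=[-]
After op 3 [order #2] market_buy(qty=2): fills=none; bids=[-] asks=[-]
After op 4 [order #3] limit_sell(price=103, qty=3): fills=none; bids=[-] asks=[#3:3@103]
After op 5 [order #4] limit_buy(price=95, qty=5): fills=none; bids=[#4:5@95] asks=[#3:3@103]
After op 6 [order #5] limit_sell(price=102, qty=9): fills=none; bids=[#4:5@95] asks=[#5:9@102 #3:3@103]
After op 7 cancel(order #5): fills=none; bids=[#4:5@95] asks=[#3:3@103]
After op 8 [order #100] limit_sell(price=100, qty=5): fills=none; bids=[#4:5@95] asks=[#100:5@100 #3:3@103]
After op 9 [order #101] limit_buy(price=105, qty=5): fills=#101x#100:5@100; bids=[#4:5@95] asks=[#3:3@103]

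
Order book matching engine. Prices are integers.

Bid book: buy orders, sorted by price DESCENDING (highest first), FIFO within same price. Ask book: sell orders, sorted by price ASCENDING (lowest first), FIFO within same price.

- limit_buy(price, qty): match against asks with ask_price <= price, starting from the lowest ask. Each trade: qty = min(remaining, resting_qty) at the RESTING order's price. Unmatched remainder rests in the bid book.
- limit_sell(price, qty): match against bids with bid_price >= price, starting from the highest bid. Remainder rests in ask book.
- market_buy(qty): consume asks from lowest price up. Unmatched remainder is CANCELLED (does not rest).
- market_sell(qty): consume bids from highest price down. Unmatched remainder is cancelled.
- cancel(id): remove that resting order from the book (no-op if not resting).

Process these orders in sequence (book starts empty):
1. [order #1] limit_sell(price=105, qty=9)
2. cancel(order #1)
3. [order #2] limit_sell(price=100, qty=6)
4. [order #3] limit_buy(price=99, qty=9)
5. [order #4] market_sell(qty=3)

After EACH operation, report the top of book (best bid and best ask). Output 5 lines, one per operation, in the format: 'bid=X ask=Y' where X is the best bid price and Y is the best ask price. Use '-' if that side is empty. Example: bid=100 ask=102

Answer: bid=- ask=105
bid=- ask=-
bid=- ask=100
bid=99 ask=100
bid=99 ask=100

Derivation:
After op 1 [order #1] limit_sell(price=105, qty=9): fills=none; bids=[-] asks=[#1:9@105]
After op 2 cancel(order #1): fills=none; bids=[-] asks=[-]
After op 3 [order #2] limit_sell(price=100, qty=6): fills=none; bids=[-] asks=[#2:6@100]
After op 4 [order #3] limit_buy(price=99, qty=9): fills=none; bids=[#3:9@99] asks=[#2:6@100]
After op 5 [order #4] market_sell(qty=3): fills=#3x#4:3@99; bids=[#3:6@99] asks=[#2:6@100]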